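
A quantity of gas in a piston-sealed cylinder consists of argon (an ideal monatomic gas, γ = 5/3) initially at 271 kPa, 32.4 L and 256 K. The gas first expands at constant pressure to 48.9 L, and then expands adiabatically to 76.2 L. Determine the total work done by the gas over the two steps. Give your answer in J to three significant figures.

Step 1 (isobaric): W = PΔV = (271 kPa)(48.9 − 32.4 L) = 4472 J.
After step 1: P = 271 kPa, V = 48.9 L, T = 386.4 K.
Step 2 (adiabatic): W = (P₁V₁ − P₂V₂)/(γ−1) = (13252 − 9859)/0.667 = 5089 J.
W_total = 4472 + 5089 = 9560 J.

W_total ≈ 9560 J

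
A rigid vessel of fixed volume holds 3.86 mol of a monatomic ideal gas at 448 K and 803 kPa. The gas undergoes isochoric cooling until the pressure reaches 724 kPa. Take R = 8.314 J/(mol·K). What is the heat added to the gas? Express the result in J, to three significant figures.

Q ≈ -2120 J

Constant volume ⇒ W = 0, so Q = ΔU = nCᵥΔT with Cᵥ = 3R/2 = 12.47 J/(mol·K).
At constant V, T₂/T₁ = P₂/P₁ ⇒ ΔT = T₁(P₂/P₁ − 1) = 448·(724/803 − 1) = -44.07 K.
ΔU = (3.86)(12.47)(-44.07) = -2122 J.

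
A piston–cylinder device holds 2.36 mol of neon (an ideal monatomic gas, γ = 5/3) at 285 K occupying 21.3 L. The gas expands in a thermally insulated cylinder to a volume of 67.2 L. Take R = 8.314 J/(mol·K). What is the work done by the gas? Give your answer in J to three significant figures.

W ≈ 4490 J

Adiabatic: TV^(γ−1) = const with γ = 5/3.
T₂ = T₁ (V₁/V₂)^(γ−1) = 285 × (21.3/67.2)^0.667 = 285 × 0.4649 = 132.5 K.
W_by = nCᵥ(T₁ − T₂) = (2.36)(12.47)(285 − 132.5) = 4489 J.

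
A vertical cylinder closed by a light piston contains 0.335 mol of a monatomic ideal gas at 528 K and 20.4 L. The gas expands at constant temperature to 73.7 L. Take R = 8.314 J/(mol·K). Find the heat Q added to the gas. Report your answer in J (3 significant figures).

Isothermal ⇒ ΔU = 0, so Q = W = nRT ln(V₂/V₁).
Q = (0.335)(8.314)(528) ln(73.7/20.4) = 1471 × 1.284 = 1889 J.

Q ≈ 1890 J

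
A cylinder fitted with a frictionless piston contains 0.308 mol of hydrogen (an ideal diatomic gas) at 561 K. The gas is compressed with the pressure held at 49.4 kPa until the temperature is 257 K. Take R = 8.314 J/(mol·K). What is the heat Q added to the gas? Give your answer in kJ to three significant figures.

Isobaric: W = nRΔT = (0.308)(8.314)(-304) = -778.5 J.
ΔU = nCᵥΔT with Cᵥ = 5R/2: ΔU = (0.308)(20.79)(-304) = -1946 J.
Q = ΔU + W = -1946 − 778.5 = -2725 J.

Q ≈ -2.72 kJ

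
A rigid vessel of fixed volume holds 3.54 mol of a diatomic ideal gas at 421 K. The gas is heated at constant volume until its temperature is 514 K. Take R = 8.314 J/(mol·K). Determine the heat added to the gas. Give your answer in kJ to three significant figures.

Q ≈ 6.84 kJ

Constant volume ⇒ W = 0, so Q = ΔU = nCᵥΔT with Cᵥ = 5R/2 = 20.79 J/(mol·K).
ΔU = (3.54)(20.79)(514 − 421) = 6843 J.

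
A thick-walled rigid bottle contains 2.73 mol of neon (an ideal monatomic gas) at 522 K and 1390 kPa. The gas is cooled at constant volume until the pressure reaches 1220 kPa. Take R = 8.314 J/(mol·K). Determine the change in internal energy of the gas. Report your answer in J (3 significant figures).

ΔU ≈ -2170 J

Constant volume ⇒ W = 0, so Q = ΔU = nCᵥΔT with Cᵥ = 3R/2 = 12.47 J/(mol·K).
At constant V, T₂/T₁ = P₂/P₁ ⇒ ΔT = T₁(P₂/P₁ − 1) = 522·(1220/1390 − 1) = -63.84 K.
ΔU = (2.73)(12.47)(-63.84) = -2174 J.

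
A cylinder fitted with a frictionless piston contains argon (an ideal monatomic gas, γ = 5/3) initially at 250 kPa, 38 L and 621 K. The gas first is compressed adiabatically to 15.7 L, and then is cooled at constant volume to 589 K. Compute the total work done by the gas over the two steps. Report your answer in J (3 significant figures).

Step 1 (adiabatic): W = (P₁V₁ − P₂V₂)/(γ−1) = (9500 − 17126)/0.667 = -11438 J.
Step 2 (isochoric): W = 0 (constant volume).
W_total = -11438 + 0 = -11438 J.

W_total ≈ -11400 J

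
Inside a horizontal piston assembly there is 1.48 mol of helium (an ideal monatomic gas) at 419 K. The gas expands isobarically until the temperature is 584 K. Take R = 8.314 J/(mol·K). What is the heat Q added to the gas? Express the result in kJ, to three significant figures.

Q ≈ 5.08 kJ

Isobaric: W = nRΔT = (1.48)(8.314)(165) = 2030 J.
ΔU = nCᵥΔT with Cᵥ = 3R/2: ΔU = (1.48)(12.47)(165) = 3045 J.
Q = ΔU + W = 3045 + 2030 = 5076 J.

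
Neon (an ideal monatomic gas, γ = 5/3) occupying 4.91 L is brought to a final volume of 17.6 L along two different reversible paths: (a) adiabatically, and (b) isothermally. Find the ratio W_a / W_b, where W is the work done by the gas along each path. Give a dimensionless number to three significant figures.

Path (a) adiabatic: W = P₁V₁(1 − (V₁/V₂)^(γ−1))/(γ−1) → W_a/(P₁V₁) = 0.8596.
Path (b) isothermal: W = P₁V₁ ln(V₂/V₁) → W_b/(P₁V₁) = 1.277.
W_a / W_b = 0.8596 / 1.277 = 0.6733.

W_a / W_b ≈ 0.673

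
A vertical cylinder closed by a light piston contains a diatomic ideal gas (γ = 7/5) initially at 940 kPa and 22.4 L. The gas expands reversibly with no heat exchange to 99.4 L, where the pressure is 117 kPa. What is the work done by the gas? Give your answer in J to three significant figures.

Adiabatic: W = (P₁V₁ − P₂V₂)/(γ − 1) with γ = 7/5.
P₁V₁ = 21056 J, P₂V₂ = 11630 J.
W = (21056 − 11630) / 0.4 = 23566 J.

W ≈ 23600 J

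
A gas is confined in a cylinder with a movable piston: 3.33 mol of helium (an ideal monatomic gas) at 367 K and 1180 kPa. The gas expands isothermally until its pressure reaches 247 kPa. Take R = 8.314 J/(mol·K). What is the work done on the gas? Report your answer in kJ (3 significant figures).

W ≈ -15.9 kJ

Isothermal process: W = nRT ln(V₂/V₁) = nRT ln(P₁/P₂).
W = (3.33)(8.314)(367) × ln(1180/247)
  = 10161 × ln(4.777) = 10161 × 1.564
W_by_gas = 15890 J; work on gas = −W_by = -15890 J.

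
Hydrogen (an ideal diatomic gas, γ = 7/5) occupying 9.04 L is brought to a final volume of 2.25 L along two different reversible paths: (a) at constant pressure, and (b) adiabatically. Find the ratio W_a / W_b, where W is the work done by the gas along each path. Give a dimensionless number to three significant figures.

Path (a) isobaric: W = P₁(V₂ − V₁) → W_a/(P₁V₁) = -0.7511.
Path (b) adiabatic: W = P₁V₁(1 − (V₁/V₂)^(γ−1))/(γ−1) → W_b/(P₁V₁) = -1.86.
W_a / W_b = -0.7511 / -1.86 = 0.4037.

W_a / W_b ≈ 0.404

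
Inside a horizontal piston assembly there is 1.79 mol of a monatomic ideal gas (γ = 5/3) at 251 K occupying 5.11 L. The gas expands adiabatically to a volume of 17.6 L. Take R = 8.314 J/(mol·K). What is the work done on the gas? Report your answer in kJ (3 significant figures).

Adiabatic: TV^(γ−1) = const with γ = 5/3.
T₂ = T₁ (V₁/V₂)^(γ−1) = 251 × (5.11/17.6)^0.667 = 251 × 0.4385 = 110.1 K.
W_by = nCᵥ(T₁ − T₂) = (1.79)(12.47)(251 − 110.1) = 3146 J.
Work on gas = −W_by = -3146 J.

W ≈ -3.15 kJ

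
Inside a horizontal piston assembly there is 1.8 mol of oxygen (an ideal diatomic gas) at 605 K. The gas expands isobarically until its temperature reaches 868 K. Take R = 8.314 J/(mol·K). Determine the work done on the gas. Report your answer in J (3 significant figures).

W ≈ -3940 J

Isobaric: W = P ΔV = nR ΔT.
W = (1.8)(8.314)(868 − 605) = 3936 J.
Work on gas = −W_by = -3936 J.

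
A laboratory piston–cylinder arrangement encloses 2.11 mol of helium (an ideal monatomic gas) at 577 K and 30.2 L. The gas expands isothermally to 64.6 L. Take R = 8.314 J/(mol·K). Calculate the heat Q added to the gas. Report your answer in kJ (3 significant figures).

Q ≈ 7.70 kJ

Isothermal ⇒ ΔU = 0, so Q = W = nRT ln(V₂/V₁).
Q = (2.11)(8.314)(577) ln(64.6/30.2) = 10122 × 0.7604 = 7697 J.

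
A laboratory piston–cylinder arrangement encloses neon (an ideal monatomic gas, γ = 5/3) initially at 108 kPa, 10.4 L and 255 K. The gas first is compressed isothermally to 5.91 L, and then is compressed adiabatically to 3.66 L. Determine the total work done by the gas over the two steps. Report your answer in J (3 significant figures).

W_total ≈ -1270 J

Step 1 (isothermal): W = P₁V₁ ln(V₂/V₁) = (1123) ln(5.91/10.4) = -634.8 J.
After step 1: P = 190.1 kPa, V = 5.91 L, T = 255 K.
Step 2 (adiabatic): W = (P₁V₁ − P₂V₂)/(γ−1) = (1123 − 1546)/0.667 = -634.1 J.
W_total = -634.8 − 634.1 = -1269 J.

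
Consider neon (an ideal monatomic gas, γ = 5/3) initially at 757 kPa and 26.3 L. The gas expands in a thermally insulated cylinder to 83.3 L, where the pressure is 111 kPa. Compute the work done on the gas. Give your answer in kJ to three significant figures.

W ≈ -16.0 kJ

Adiabatic: W = (P₁V₁ − P₂V₂)/(γ − 1) with γ = 5/3.
P₁V₁ = 19909 J, P₂V₂ = 9246 J.
W = (19909 − 9246) / 0.6667 = 15994 J.
Work on gas = −W_by = -15994 J.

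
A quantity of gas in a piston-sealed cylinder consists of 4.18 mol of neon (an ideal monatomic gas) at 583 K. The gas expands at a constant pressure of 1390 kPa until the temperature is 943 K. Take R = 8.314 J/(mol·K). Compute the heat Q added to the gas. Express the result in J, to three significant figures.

Q ≈ 31300 J

Isobaric: W = nRΔT = (4.18)(8.314)(360) = 12511 J.
ΔU = nCᵥΔT with Cᵥ = 3R/2: ΔU = (4.18)(12.47)(360) = 18766 J.
Q = ΔU + W = 18766 + 12511 = 31277 J.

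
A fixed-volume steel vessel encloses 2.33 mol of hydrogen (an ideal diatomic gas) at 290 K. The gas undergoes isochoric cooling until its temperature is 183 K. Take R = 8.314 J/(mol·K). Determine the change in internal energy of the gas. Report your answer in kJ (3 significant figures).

Constant volume ⇒ W = 0, so Q = ΔU = nCᵥΔT with Cᵥ = 5R/2 = 20.79 J/(mol·K).
ΔU = (2.33)(20.79)(183 − 290) = -5182 J.

ΔU ≈ -5.18 kJ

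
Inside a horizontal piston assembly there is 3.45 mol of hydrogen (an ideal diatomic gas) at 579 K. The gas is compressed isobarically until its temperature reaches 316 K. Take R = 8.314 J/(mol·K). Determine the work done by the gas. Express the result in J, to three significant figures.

Isobaric: W = P ΔV = nR ΔT.
W = (3.45)(8.314)(316 − 579) = -7544 J.

W ≈ -7540 J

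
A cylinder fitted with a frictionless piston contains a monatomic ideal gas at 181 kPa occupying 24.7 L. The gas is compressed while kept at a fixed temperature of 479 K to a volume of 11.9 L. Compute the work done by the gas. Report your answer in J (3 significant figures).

W ≈ -3260 J

Isothermal: W = nRT ln(V₂/V₁) = P₁V₁ ln(V₂/V₁).
P₁V₁ = (181 kPa)(24.7 L) = 4471 J.
W = 4471 × ln(11.9/24.7) = 4471 × -0.7303
W_by_gas = -3265 J.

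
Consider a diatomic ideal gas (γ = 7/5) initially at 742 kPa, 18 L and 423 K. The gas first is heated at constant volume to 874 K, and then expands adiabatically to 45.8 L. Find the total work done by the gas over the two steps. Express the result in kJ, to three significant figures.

W_total ≈ 21.5 kJ

Step 1 (isochoric): W = 0 (constant volume).
After step 1: P = 1533 kPa (V unchanged).
Step 2 (adiabatic): W = (P₁V₁ − P₂V₂)/(γ−1) = (27596 − 18994)/0.4 = 21506 J.
W_total = 0 + 21506 = 21506 J.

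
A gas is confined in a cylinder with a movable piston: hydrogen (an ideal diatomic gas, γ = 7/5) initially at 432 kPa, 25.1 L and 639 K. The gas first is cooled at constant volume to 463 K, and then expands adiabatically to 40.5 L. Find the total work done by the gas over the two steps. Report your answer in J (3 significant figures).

W_total ≈ 3420 J

Step 1 (isochoric): W = 0 (constant volume).
After step 1: P = 313 kPa (V unchanged).
Step 2 (adiabatic): W = (P₁V₁ − P₂V₂)/(γ−1) = (7857 − 6488)/0.4 = 3421 J.
W_total = 0 + 3421 = 3421 J.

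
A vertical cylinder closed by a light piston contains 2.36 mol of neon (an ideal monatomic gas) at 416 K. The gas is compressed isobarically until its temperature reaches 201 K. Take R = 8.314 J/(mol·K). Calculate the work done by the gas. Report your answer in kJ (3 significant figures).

W ≈ -4.22 kJ

Isobaric: W = P ΔV = nR ΔT.
W = (2.36)(8.314)(201 − 416) = -4219 J.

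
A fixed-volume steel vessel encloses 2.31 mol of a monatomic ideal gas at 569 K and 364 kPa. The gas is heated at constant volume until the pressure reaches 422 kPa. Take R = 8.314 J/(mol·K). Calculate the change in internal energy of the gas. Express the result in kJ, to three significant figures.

ΔU ≈ 2.61 kJ

Constant volume ⇒ W = 0, so Q = ΔU = nCᵥΔT with Cᵥ = 3R/2 = 12.47 J/(mol·K).
At constant V, T₂/T₁ = P₂/P₁ ⇒ ΔT = T₁(P₂/P₁ − 1) = 569·(422/364 − 1) = 90.66 K.
ΔU = (2.31)(12.47)(90.66) = 2612 J.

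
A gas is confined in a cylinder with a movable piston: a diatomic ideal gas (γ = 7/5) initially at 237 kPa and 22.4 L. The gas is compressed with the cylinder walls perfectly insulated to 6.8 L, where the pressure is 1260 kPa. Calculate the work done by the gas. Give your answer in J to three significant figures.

Adiabatic: W = (P₁V₁ − P₂V₂)/(γ − 1) with γ = 7/5.
P₁V₁ = 5309 J, P₂V₂ = 8568 J.
W = (5309 − 8568) / 0.4 = -8148 J.

W ≈ -8150 J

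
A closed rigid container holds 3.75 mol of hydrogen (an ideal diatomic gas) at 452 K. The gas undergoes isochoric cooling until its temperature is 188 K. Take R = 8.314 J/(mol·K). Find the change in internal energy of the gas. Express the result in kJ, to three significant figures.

ΔU ≈ -20.6 kJ

Constant volume ⇒ W = 0, so Q = ΔU = nCᵥΔT with Cᵥ = 5R/2 = 20.79 J/(mol·K).
ΔU = (3.75)(20.79)(188 − 452) = -20577 J.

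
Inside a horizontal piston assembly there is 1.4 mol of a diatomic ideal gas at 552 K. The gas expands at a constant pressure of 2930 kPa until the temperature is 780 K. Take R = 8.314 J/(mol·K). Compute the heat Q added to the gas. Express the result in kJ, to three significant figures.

Q ≈ 9.29 kJ

Isobaric: W = nRΔT = (1.4)(8.314)(228) = 2654 J.
ΔU = nCᵥΔT with Cᵥ = 5R/2: ΔU = (1.4)(20.79)(228) = 6635 J.
Q = ΔU + W = 6635 + 2654 = 9288 J.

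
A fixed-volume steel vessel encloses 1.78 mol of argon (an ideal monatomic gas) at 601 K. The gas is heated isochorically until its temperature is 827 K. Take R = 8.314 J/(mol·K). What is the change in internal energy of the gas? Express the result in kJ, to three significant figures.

ΔU ≈ 5.02 kJ

Constant volume ⇒ W = 0, so Q = ΔU = nCᵥΔT with Cᵥ = 3R/2 = 12.47 J/(mol·K).
ΔU = (1.78)(12.47)(827 − 601) = 5017 J.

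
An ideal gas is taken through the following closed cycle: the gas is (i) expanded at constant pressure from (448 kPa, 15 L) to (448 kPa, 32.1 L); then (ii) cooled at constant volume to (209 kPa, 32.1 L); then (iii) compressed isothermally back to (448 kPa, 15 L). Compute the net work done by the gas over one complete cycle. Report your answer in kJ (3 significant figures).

Leg (i): W = PΔV = (448)(32.1 − 15) = 7661 J.
Leg (ii): W = 0.
Leg (iii): W = PᵢVᵢ ln(V_f/Vᵢ) = (6709) ln(15/32.1) = -5104 J.
W_net = 7661 − 5104 = 2557 J.

W_net ≈ 2.56 kJ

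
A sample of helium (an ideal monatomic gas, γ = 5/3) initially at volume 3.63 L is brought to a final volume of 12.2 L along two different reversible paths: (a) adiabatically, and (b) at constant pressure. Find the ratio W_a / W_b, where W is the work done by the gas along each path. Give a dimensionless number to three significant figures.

Path (a) adiabatic: W = P₁V₁(1 − (V₁/V₂)^(γ−1))/(γ−1) → W_a/(P₁V₁) = 0.8315.
Path (b) isobaric: W = P₁(V₂ − V₁) → W_b/(P₁V₁) = 2.361.
W_a / W_b = 0.8315 / 2.361 = 0.3522.

W_a / W_b ≈ 0.352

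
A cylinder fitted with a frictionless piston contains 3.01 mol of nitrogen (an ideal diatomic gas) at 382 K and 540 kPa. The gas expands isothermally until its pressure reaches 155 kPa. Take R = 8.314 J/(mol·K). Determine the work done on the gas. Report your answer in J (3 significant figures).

Isothermal process: W = nRT ln(V₂/V₁) = nRT ln(P₁/P₂).
W = (3.01)(8.314)(382) × ln(540/155)
  = 9560 × ln(3.484) = 9560 × 1.248
W_by_gas = 11932 J; work on gas = −W_by = -11932 J.

W ≈ -11900 J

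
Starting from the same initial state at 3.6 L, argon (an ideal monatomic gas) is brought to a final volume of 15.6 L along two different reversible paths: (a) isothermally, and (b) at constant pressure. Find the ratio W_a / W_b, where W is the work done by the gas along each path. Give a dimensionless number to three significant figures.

Path (a) isothermal: W = P₁V₁ ln(V₂/V₁) → W_a/(P₁V₁) = 1.466.
Path (b) isobaric: W = P₁(V₂ − V₁) → W_b/(P₁V₁) = 3.333.
W_a / W_b = 1.466 / 3.333 = 0.4399.

W_a / W_b ≈ 0.440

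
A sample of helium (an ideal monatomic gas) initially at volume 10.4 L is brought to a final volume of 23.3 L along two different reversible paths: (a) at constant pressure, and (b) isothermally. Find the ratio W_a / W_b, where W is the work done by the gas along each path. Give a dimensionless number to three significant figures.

W_a / W_b ≈ 1.54

Path (a) isobaric: W = P₁(V₂ − V₁) → W_a/(P₁V₁) = 1.24.
Path (b) isothermal: W = P₁V₁ ln(V₂/V₁) → W_b/(P₁V₁) = 0.8066.
W_a / W_b = 1.24 / 0.8066 = 1.538.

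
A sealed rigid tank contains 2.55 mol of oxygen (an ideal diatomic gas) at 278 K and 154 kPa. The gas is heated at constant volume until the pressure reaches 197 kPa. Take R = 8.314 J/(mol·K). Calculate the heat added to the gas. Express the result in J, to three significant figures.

Q ≈ 4110 J

Constant volume ⇒ W = 0, so Q = ΔU = nCᵥΔT with Cᵥ = 5R/2 = 20.79 J/(mol·K).
At constant V, T₂/T₁ = P₂/P₁ ⇒ ΔT = T₁(P₂/P₁ − 1) = 278·(197/154 − 1) = 77.62 K.
ΔU = (2.55)(20.79)(77.62) = 4114 J.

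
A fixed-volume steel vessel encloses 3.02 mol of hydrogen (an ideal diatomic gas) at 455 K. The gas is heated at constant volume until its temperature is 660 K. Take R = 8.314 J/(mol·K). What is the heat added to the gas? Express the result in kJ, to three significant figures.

Constant volume ⇒ W = 0, so Q = ΔU = nCᵥΔT with Cᵥ = 5R/2 = 20.79 J/(mol·K).
ΔU = (3.02)(20.79)(660 − 455) = 12868 J.

Q ≈ 12.9 kJ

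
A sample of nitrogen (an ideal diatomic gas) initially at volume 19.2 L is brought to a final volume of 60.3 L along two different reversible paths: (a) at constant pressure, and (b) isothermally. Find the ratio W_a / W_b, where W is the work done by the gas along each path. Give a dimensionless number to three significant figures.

Path (a) isobaric: W = P₁(V₂ − V₁) → W_a/(P₁V₁) = 2.141.
Path (b) isothermal: W = P₁V₁ ln(V₂/V₁) → W_b/(P₁V₁) = 1.144.
W_a / W_b = 2.141 / 1.144 = 1.87.

W_a / W_b ≈ 1.87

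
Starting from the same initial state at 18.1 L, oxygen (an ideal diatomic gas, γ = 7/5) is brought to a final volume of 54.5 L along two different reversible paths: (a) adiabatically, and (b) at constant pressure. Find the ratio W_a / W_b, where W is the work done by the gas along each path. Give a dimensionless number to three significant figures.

W_a / W_b ≈ 0.443

Path (a) adiabatic: W = P₁V₁(1 − (V₁/V₂)^(γ−1))/(γ−1) → W_a/(P₁V₁) = 0.8914.
Path (b) isobaric: W = P₁(V₂ − V₁) → W_b/(P₁V₁) = 2.011.
W_a / W_b = 0.8914 / 2.011 = 0.4432.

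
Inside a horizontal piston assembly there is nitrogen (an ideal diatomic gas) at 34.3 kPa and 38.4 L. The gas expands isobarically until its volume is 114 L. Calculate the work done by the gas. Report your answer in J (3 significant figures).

W ≈ 2590 J

Isobaric: W = P ΔV.
W = (34.3 kPa)(114 − 38.4 L) = (34.3)(75.6) = 2593 J.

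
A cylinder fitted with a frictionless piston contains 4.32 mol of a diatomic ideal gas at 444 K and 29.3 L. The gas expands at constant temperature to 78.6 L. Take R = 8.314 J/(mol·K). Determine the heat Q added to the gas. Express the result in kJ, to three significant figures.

Q ≈ 15.7 kJ

Isothermal ⇒ ΔU = 0, so Q = W = nRT ln(V₂/V₁).
Q = (4.32)(8.314)(444) ln(78.6/29.3) = 15947 × 0.9868 = 15736 J.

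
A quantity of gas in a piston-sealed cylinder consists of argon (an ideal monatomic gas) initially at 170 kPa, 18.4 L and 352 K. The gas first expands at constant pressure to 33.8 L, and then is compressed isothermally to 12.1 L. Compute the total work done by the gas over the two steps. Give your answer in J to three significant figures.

Step 1 (isobaric): W = PΔV = (170 kPa)(33.8 − 18.4 L) = 2618 J.
After step 1: P = 170 kPa, V = 33.8 L, T = 646.6 K.
Step 2 (isothermal): W = P₁V₁ ln(V₂/V₁) = (5746) ln(12.1/33.8) = -5903 J.
W_total = 2618 − 5903 = -3285 J.

W_total ≈ -3280 J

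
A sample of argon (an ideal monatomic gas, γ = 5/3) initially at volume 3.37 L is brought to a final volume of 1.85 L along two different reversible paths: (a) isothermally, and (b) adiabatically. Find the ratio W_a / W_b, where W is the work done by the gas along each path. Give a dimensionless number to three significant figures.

Path (a) isothermal: W = P₁V₁ ln(V₂/V₁) → W_a/(P₁V₁) = -0.5997.
Path (b) adiabatic: W = P₁V₁(1 − (V₁/V₂)^(γ−1))/(γ−1) → W_b/(P₁V₁) = -0.7373.
W_a / W_b = -0.5997 / -0.7373 = 0.8134.

W_a / W_b ≈ 0.813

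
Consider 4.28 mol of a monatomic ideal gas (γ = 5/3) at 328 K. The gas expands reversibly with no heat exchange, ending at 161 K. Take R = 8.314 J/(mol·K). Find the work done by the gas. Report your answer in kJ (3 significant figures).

W ≈ 8.91 kJ

Adiabatic ⇒ Q = 0, so W_by = −ΔU = nCᵥ(T₁ − T₂).
Cᵥ = 3R/2 = 12.47 J/(mol·K).
W = (4.28)(12.47)(328 − 161) = 8914 J.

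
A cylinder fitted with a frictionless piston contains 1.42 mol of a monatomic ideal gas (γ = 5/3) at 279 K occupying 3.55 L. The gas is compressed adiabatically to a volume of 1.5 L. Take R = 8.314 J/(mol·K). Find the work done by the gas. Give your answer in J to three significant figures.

W ≈ -3830 J

Adiabatic: TV^(γ−1) = const with γ = 5/3.
T₂ = T₁ (V₁/V₂)^(γ−1) = 279 × (3.55/1.5)^0.667 = 279 × 1.776 = 495.5 K.
W_by = nCᵥ(T₁ − T₂) = (1.42)(12.47)(279 − 495.5) = -3834 J.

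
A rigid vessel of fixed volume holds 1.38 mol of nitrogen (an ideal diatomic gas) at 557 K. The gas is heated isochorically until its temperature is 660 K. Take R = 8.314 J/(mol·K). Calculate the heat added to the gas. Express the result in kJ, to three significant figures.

Constant volume ⇒ W = 0, so Q = ΔU = nCᵥΔT with Cᵥ = 5R/2 = 20.79 J/(mol·K).
ΔU = (1.38)(20.79)(660 − 557) = 2954 J.

Q ≈ 2.95 kJ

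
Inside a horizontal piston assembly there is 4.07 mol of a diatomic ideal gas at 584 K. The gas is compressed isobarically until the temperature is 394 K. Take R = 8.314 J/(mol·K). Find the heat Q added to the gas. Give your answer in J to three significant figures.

Isobaric: W = nRΔT = (4.07)(8.314)(-190) = -6429 J.
ΔU = nCᵥΔT with Cᵥ = 5R/2: ΔU = (4.07)(20.79)(-190) = -16073 J.
Q = ΔU + W = -16073 − 6429 = -22502 J.

Q ≈ -22500 J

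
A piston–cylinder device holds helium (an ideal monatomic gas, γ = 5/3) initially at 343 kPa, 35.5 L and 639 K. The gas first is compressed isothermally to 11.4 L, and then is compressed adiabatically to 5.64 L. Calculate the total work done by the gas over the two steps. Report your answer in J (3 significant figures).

W_total ≈ -24800 J

Step 1 (isothermal): W = P₁V₁ ln(V₂/V₁) = (12176) ln(11.4/35.5) = -13832 J.
After step 1: P = 1068 kPa, V = 11.4 L, T = 639 K.
Step 2 (adiabatic): W = (P₁V₁ − P₂V₂)/(γ−1) = (12176 − 19466)/0.667 = -10934 J.
W_total = -13832 − 10934 = -24766 J.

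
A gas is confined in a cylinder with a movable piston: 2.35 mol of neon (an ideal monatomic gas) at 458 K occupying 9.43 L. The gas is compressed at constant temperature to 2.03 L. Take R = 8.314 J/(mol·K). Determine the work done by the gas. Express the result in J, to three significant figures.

W ≈ -13700 J

Isothermal: W = nRT ln(V₂/V₁).
W = (2.35)(8.314)(458) × ln(2.03/9.43)
  = 8948 × -1.536
W_by_gas = -13743 J.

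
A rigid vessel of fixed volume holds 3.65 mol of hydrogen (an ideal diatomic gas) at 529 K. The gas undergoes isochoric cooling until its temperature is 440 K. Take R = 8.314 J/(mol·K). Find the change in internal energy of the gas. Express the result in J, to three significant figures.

Constant volume ⇒ W = 0, so Q = ΔU = nCᵥΔT with Cᵥ = 5R/2 = 20.79 J/(mol·K).
ΔU = (3.65)(20.79)(440 − 529) = -6752 J.

ΔU ≈ -6750 J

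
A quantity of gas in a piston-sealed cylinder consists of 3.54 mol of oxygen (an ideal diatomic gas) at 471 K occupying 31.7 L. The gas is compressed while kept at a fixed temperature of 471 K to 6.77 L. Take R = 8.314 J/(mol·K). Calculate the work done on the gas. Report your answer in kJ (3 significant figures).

Isothermal: W = nRT ln(V₂/V₁).
W = (3.54)(8.314)(471) × ln(6.77/31.7)
  = 13862 × -1.544
W_by_gas = -21401 J; work on gas = −W_by = 21401 J.

W ≈ 21.4 kJ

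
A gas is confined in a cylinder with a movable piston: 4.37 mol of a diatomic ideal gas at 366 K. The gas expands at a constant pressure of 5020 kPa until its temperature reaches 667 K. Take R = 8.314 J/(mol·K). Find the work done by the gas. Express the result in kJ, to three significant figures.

Isobaric: W = P ΔV = nR ΔT.
W = (4.37)(8.314)(667 − 366) = 10936 J.

W ≈ 10.9 kJ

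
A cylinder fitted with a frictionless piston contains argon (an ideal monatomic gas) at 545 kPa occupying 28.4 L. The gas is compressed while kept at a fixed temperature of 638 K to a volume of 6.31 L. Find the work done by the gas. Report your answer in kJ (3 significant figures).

W ≈ -23.3 kJ

Isothermal: W = nRT ln(V₂/V₁) = P₁V₁ ln(V₂/V₁).
P₁V₁ = (545 kPa)(28.4 L) = 15478 J.
W = 15478 × ln(6.31/28.4) = 15478 × -1.504
W_by_gas = -23283 J.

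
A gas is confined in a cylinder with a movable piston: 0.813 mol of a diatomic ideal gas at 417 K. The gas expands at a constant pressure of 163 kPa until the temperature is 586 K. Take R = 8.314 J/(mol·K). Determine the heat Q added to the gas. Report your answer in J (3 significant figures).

Q ≈ 4000 J

Isobaric: W = nRΔT = (0.813)(8.314)(169) = 1142 J.
ΔU = nCᵥΔT with Cᵥ = 5R/2: ΔU = (0.813)(20.79)(169) = 2856 J.
Q = ΔU + W = 2856 + 1142 = 3998 J.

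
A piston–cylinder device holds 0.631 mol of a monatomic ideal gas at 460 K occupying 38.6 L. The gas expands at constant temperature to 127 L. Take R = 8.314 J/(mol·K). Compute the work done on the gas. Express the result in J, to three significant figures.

Isothermal: W = nRT ln(V₂/V₁).
W = (0.631)(8.314)(460) × ln(127/38.6)
  = 2413 × 1.191
W_by_gas = 2874 J; work on gas = −W_by = -2874 J.

W ≈ -2870 J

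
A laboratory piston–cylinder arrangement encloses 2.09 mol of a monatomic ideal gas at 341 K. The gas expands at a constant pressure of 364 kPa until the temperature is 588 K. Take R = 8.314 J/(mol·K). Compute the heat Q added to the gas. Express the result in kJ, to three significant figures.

Q ≈ 10.7 kJ

Isobaric: W = nRΔT = (2.09)(8.314)(247) = 4292 J.
ΔU = nCᵥΔT with Cᵥ = 3R/2: ΔU = (2.09)(12.47)(247) = 6438 J.
Q = ΔU + W = 6438 + 4292 = 10730 J.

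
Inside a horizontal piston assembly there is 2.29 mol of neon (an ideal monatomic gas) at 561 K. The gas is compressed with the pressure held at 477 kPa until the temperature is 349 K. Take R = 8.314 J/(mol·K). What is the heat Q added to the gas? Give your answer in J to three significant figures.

Q ≈ -10100 J

Isobaric: W = nRΔT = (2.29)(8.314)(-212) = -4036 J.
ΔU = nCᵥΔT with Cᵥ = 3R/2: ΔU = (2.29)(12.47)(-212) = -6054 J.
Q = ΔU + W = -6054 − 4036 = -10091 J.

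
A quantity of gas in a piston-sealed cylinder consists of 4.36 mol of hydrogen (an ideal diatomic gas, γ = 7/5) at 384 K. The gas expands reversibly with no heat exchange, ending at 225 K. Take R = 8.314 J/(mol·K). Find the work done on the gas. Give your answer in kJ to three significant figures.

W ≈ -14.4 kJ

Adiabatic ⇒ Q = 0, so W_by = −ΔU = nCᵥ(T₁ − T₂).
Cᵥ = 5R/2 = 20.79 J/(mol·K).
W = (4.36)(20.79)(384 − 225) = 14409 J.
Work on gas = −W_by = -14409 J.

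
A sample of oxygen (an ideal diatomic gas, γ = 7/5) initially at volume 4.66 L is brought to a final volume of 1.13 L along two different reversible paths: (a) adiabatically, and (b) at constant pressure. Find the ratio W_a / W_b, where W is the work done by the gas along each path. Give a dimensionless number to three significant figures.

W_a / W_b ≈ 2.52

Path (a) adiabatic: W = P₁V₁(1 − (V₁/V₂)^(γ−1))/(γ−1) → W_a/(P₁V₁) = -1.906.
Path (b) isobaric: W = P₁(V₂ − V₁) → W_b/(P₁V₁) = -0.7575.
W_a / W_b = -1.906 / -0.7575 = 2.516.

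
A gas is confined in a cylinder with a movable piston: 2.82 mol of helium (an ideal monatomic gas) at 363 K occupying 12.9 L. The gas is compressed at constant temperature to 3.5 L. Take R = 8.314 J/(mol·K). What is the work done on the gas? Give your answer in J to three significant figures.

W ≈ 11100 J

Isothermal: W = nRT ln(V₂/V₁).
W = (2.82)(8.314)(363) × ln(3.5/12.9)
  = 8511 × -1.304
W_by_gas = -11102 J; work on gas = −W_by = 11102 J.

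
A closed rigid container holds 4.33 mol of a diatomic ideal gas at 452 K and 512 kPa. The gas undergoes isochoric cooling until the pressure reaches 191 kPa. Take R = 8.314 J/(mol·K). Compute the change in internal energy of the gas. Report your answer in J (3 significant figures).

ΔU ≈ -25500 J

Constant volume ⇒ W = 0, so Q = ΔU = nCᵥΔT with Cᵥ = 5R/2 = 20.79 J/(mol·K).
At constant V, T₂/T₁ = P₂/P₁ ⇒ ΔT = T₁(P₂/P₁ − 1) = 452·(191/512 − 1) = -283.4 K.
ΔU = (4.33)(20.79)(-283.4) = -25504 J.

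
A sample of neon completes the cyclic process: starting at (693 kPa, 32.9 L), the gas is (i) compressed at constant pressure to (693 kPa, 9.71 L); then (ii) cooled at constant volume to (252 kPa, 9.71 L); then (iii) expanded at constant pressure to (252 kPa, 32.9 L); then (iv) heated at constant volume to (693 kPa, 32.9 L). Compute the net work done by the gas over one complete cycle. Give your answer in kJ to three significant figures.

W_net ≈ -10.2 kJ

Constant-volume legs do no work.
W(i) = (693)(9.71 − 32.9) = -16071 J; W(iii) = (252)(32.9 − 9.71) = 5844 J.
W_net = -16071 + 5844 = -10227 J (the counter-clockwise enclosed area).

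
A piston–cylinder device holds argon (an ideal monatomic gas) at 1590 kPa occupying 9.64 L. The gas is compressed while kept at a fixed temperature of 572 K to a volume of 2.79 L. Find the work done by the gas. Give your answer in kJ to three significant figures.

W ≈ -19.0 kJ

Isothermal: W = nRT ln(V₂/V₁) = P₁V₁ ln(V₂/V₁).
P₁V₁ = (1590 kPa)(9.64 L) = 15328 J.
W = 15328 × ln(2.79/9.64) = 15328 × -1.24
W_by_gas = -19004 J.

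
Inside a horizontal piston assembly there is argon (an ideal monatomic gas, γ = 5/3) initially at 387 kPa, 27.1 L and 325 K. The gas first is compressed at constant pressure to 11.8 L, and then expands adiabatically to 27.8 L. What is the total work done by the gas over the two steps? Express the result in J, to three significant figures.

W_total ≈ -2940 J

Step 1 (isobaric): W = PΔV = (387 kPa)(11.8 − 27.1 L) = -5921 J.
After step 1: P = 387 kPa, V = 11.8 L, T = 141.5 K.
Step 2 (adiabatic): W = (P₁V₁ − P₂V₂)/(γ−1) = (4567 − 2579)/0.667 = 2981 J.
W_total = -5921 + 2981 = -2940 J.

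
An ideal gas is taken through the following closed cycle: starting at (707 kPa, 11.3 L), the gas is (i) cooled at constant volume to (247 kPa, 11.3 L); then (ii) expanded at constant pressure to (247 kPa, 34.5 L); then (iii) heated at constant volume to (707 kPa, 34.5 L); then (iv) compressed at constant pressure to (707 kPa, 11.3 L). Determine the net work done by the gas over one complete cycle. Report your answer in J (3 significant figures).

W_net ≈ -10700 J

Constant-volume legs do no work.
W(ii) = (247)(34.5 − 11.3) = 5730 J; W(iv) = (707)(11.3 − 34.5) = -16402 J.
W_net = 5730 − 16402 = -10672 J (the counter-clockwise enclosed area).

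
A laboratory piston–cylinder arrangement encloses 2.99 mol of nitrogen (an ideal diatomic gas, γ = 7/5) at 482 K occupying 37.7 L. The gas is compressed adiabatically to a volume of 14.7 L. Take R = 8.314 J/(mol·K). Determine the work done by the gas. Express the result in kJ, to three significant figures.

W ≈ -13.7 kJ

Adiabatic: TV^(γ−1) = const with γ = 7/5.
T₂ = T₁ (V₁/V₂)^(γ−1) = 482 × (37.7/14.7)^0.4 = 482 × 1.458 = 702.5 K.
W_by = nCᵥ(T₁ − T₂) = (2.99)(20.79)(482 − 702.5) = -13704 J.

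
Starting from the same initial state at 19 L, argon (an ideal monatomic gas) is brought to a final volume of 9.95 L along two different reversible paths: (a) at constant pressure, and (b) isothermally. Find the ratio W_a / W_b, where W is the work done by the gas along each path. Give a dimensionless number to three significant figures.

W_a / W_b ≈ 0.736

Path (a) isobaric: W = P₁(V₂ − V₁) → W_a/(P₁V₁) = -0.4763.
Path (b) isothermal: W = P₁V₁ ln(V₂/V₁) → W_b/(P₁V₁) = -0.6469.
W_a / W_b = -0.4763 / -0.6469 = 0.7363.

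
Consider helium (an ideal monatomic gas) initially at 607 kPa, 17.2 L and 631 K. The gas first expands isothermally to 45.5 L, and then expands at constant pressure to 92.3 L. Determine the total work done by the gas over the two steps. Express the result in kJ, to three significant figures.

Step 1 (isothermal): W = P₁V₁ ln(V₂/V₁) = (10440) ln(45.5/17.2) = 10156 J.
After step 1: P = 229.5 kPa, V = 45.5 L, T = 631 K.
Step 2 (isobaric): W = PΔV = (229.5 kPa)(92.3 − 45.5 L) = 10739 J.
W_total = 10156 + 10739 = 20895 J.

W_total ≈ 20.9 kJ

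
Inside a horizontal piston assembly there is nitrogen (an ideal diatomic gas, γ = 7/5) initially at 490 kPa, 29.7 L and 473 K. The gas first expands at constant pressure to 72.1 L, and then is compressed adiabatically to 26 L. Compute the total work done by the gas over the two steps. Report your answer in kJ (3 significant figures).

Step 1 (isobaric): W = PΔV = (490 kPa)(72.1 − 29.7 L) = 20776 J.
After step 1: P = 490 kPa, V = 72.1 L, T = 1148 K.
Step 2 (adiabatic): W = (P₁V₁ − P₂V₂)/(γ−1) = (35329 − 53127)/0.4 = -44495 J.
W_total = 20776 − 44495 = -23719 J.

W_total ≈ -23.7 kJ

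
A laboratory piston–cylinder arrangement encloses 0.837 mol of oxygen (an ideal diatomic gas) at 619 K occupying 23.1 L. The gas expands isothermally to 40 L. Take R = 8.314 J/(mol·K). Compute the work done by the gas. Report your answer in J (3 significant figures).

Isothermal: W = nRT ln(V₂/V₁).
W = (0.837)(8.314)(619) × ln(40/23.1)
  = 4308 × 0.549
W_by_gas = 2365 J.

W ≈ 2370 J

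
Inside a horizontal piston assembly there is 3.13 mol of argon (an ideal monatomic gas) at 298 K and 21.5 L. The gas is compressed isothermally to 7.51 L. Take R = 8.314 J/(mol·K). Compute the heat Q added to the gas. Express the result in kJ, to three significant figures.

Q ≈ -8.16 kJ

Isothermal ⇒ ΔU = 0, so Q = W = nRT ln(V₂/V₁).
Q = (3.13)(8.314)(298) ln(7.51/21.5) = 7755 × -1.052 = -8157 J.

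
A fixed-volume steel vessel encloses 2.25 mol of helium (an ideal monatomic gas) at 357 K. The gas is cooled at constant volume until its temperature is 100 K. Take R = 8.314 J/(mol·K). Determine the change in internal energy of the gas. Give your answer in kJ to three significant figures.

ΔU ≈ -7.21 kJ

Constant volume ⇒ W = 0, so Q = ΔU = nCᵥΔT with Cᵥ = 3R/2 = 12.47 J/(mol·K).
ΔU = (2.25)(12.47)(100 − 357) = -7211 J.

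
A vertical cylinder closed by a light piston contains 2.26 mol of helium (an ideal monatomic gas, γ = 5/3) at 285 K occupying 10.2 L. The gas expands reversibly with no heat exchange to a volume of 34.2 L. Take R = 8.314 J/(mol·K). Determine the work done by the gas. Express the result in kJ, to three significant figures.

W ≈ 4.45 kJ

Adiabatic: TV^(γ−1) = const with γ = 5/3.
T₂ = T₁ (V₁/V₂)^(γ−1) = 285 × (10.2/34.2)^0.667 = 285 × 0.4464 = 127.2 K.
W_by = nCᵥ(T₁ − T₂) = (2.26)(12.47)(285 − 127.2) = 4447 J.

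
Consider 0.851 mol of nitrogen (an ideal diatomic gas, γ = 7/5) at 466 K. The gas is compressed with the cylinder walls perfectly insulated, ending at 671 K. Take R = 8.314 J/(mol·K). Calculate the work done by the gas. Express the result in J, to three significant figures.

W ≈ -3630 J

Adiabatic ⇒ Q = 0, so W_by = −ΔU = nCᵥ(T₁ − T₂).
Cᵥ = 5R/2 = 20.79 J/(mol·K).
W = (0.851)(20.79)(466 − 671) = -3626 J.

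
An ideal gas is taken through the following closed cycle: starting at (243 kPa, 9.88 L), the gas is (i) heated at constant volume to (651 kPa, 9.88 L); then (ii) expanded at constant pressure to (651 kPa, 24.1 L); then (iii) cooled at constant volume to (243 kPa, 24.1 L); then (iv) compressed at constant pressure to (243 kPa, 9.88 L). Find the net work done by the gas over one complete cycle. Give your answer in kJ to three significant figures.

Constant-volume legs do no work.
W(ii) = (651)(24.1 − 9.88) = 9257 J; W(iv) = (243)(9.88 − 24.1) = -3455 J.
W_net = 9257 − 3455 = 5802 J (the clockwise enclosed area).

W_net ≈ 5.80 kJ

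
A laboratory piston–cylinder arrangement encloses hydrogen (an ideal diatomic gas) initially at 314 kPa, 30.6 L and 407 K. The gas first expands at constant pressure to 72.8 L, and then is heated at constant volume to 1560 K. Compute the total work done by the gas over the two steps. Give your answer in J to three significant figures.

Step 1 (isobaric): W = PΔV = (314 kPa)(72.8 − 30.6 L) = 13251 J.
Step 2 (isochoric): W = 0 (constant volume).
W_total = 13251 + 0 = 13251 J.

W_total ≈ 13300 J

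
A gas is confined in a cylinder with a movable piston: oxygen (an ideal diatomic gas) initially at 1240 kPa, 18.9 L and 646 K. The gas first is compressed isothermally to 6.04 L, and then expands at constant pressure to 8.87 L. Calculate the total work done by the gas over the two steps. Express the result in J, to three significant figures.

W_total ≈ -15800 J

Step 1 (isothermal): W = P₁V₁ ln(V₂/V₁) = (23436) ln(6.04/18.9) = -26735 J.
After step 1: P = 3880 kPa, V = 6.04 L, T = 646 K.
Step 2 (isobaric): W = PΔV = (3880 kPa)(8.87 − 6.04 L) = 10981 J.
W_total = -26735 + 10981 = -15754 J.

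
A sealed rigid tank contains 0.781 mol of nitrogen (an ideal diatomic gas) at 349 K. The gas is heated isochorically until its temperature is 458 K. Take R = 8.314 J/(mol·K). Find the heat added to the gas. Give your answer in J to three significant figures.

Constant volume ⇒ W = 0, so Q = ΔU = nCᵥΔT with Cᵥ = 5R/2 = 20.79 J/(mol·K).
ΔU = (0.781)(20.79)(458 − 349) = 1769 J.

Q ≈ 1770 J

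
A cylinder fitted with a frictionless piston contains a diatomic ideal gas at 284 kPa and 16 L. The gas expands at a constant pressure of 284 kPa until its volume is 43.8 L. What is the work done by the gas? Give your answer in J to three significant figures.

W ≈ 7900 J

Isobaric: W = P ΔV.
W = (284 kPa)(43.8 − 16 L) = (284)(27.8) = 7895 J.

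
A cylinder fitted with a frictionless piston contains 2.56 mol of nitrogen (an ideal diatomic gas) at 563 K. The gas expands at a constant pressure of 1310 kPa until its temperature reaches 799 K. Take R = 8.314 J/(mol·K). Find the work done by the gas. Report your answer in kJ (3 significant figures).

Isobaric: W = P ΔV = nR ΔT.
W = (2.56)(8.314)(799 − 563) = 5023 J.

W ≈ 5.02 kJ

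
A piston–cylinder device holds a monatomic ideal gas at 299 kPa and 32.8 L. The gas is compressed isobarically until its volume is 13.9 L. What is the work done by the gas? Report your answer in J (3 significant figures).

Isobaric: W = P ΔV.
W = (299 kPa)(13.9 − 32.8 L) = (299)(-18.9) = -5651 J.

W ≈ -5650 J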